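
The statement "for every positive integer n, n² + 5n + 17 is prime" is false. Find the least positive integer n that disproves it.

A counterexample is any positive integer n such that n² + 5n + 17 is not prime; we check each in order.
For n = 1, 2, 3, 4, 5, 6, 7 the conclusion holds.
n = 8: n² + 5n + 17 = 121 = 11 × 11, composite.
So n = 8 is the smallest counterexample.

n = 8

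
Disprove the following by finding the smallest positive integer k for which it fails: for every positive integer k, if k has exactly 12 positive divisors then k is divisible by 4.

k = 90

We need the least positive integer k for which k has exactly 12 positive divisors but k is not divisible by 4.
For k = 60, 72, 84 the conclusion holds.
k = 90: τ(90) = 12; 90 mod 4 = 2.
So k = 90 is the smallest counterexample.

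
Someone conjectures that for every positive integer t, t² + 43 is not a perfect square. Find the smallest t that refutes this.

For t = 1, 2, 3, 4, …, 18, 19, 20 the conclusion holds.
t = 21: 21² + 43 = 484 = 22², a perfect square.
Hence t = 21 is a counterexample.

t = 21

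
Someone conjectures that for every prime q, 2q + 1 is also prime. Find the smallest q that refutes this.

q = 7

We need the least prime q for which 2q + 1 is not prime.
q = 2: 2q + 1 = 5, prime.
q = 3: 2q + 1 = 7, prime.
q = 5: 2q + 1 = 11, prime.
q = 7: 2q + 1 = 15 = 3 × 5, not prime.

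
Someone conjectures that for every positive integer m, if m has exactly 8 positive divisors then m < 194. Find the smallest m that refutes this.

m = 195

For m = 24, 30, 40, 42, …, 186, 189, 190 the conclusion holds.
m = 195: τ(195) = 8; 195 ≥ 194.
Thus m = 195 disproves the claim, and no smaller m works.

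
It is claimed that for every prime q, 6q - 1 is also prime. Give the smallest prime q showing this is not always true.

q = 11

q = 2: 6q - 1 = 11, prime.
q = 3: 6q - 1 = 17, prime.
q = 5: 6q - 1 = 29, prime.
q = 7: 6q - 1 = 41, prime.
q = 11: 6q - 1 = 65 = 5 × 13, not prime.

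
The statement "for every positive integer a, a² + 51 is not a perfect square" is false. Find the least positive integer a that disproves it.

We need the least positive integer a for which a² + 51 is a perfect square.
a = 1: 1² + 51 = 52, not a perfect square.
a = 2: 2² + 51 = 55, not a perfect square.
a = 3: 3² + 51 = 60, not a perfect square.
a = 4: 4² + 51 = 67, not a perfect square.
a = 5: 5² + 51 = 76, not a perfect square.
a = 6: 6² + 51 = 87, not a perfect square.
a = 7: 7² + 51 = 100 = 10², a perfect square.

a = 7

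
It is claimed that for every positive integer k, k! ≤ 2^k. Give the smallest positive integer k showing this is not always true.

We need the least positive integer k for which k! > 2^k.
k = 1: k! = 1 and 2^k = 2, so 1 ≤ 2.
k = 2: k! = 2 and 2^k = 4, so 2 ≤ 4.
k = 3: k! = 6 and 2^k = 8, so 6 ≤ 8.
k = 4: k! = 24 and 2^k = 16, so 24 > 16.

k = 4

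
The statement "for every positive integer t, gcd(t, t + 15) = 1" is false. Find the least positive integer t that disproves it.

Check each positive integer t in order until gcd(t, t + 15) > 1.
t = 1: gcd(1, 16) = 1.
t = 2: gcd(2, 17) = 1.
t = 3: gcd(3, 18) = 3.
Hence t = 3 is a counterexample.

t = 3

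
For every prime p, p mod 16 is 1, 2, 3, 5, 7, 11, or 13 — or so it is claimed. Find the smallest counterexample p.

The first 10 eligible values, up to p = 29, all satisfy the conclusion.
p = 31: 31 mod 16 = 15 — not in {1, 2, 3, 5, 7, 11, 13}.
Thus p = 31 disproves the claim, and no smaller p works.

p = 31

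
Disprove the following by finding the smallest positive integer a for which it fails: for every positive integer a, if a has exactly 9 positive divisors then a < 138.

a = 196

a = 36: τ(36) = 9; 36 < 138.
a = 100: τ(100) = 9; 100 < 138.
a = 196: τ(196) = 9; 196 ≥ 138.
So a = 196 is the smallest counterexample.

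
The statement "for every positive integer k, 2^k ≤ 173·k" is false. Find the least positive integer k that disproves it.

k = 11

For k = 1, 2, 3, 4, 5, 6, 7, 8, 9, 10 the conclusion holds.
k = 11: 2^k = 2048 and 173·k = 1903, so 2048 > 1903.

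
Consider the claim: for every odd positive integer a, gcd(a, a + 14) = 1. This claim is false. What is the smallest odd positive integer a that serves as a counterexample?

Check each odd positive integer a in order until gcd(a, a + 14) > 1.
a = 1: gcd(1, 15) = 1.
a = 3: gcd(3, 17) = 1.
a = 5: gcd(5, 19) = 1.
a = 7: gcd(7, 21) = 7.
So a = 7 is the smallest counterexample.

a = 7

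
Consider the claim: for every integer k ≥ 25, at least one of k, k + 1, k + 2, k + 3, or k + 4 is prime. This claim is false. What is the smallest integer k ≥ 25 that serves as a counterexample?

k = 32

Check each integer k ≥ 25 in order until k, k + 1, k + 2, k + 3, k + 4 are all composite.
For k = 25, 26, 27, 28, 29, 30, 31 the conclusion holds.
k = 32: 32 = 2 × 16; 33 = 3 × 11; 34 = 2 × 17; 35 = 5 × 7; 36 = 2 × 18 — all composite.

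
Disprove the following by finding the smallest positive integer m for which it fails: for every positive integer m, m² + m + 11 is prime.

m = 10

Check each positive integer m in order until m² + m + 11 is not prime.
For m = 1, 2, 3, 4, 5, 6, 7, 8, 9 the conclusion holds.
m = 10: m² + m + 11 = 121 = 11 × 11, composite.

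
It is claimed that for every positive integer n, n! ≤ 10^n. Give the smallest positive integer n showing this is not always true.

n = 25

The first 24 eligible values, up to n = 24, all satisfy the conclusion.
n = 25: n! = 15511210043330985984000000 and 10^n = 10000000000000000000000000, so 15511210043330985984000000 > 10000000000000000000000000.
Hence n = 25 is a counterexample.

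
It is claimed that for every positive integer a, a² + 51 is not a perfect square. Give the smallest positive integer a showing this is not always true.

A counterexample is any positive integer a such that a² + 51 is a perfect square; we check each in order.
The first 6 eligible values, up to a = 6, all satisfy the conclusion.
a = 7: 7² + 51 = 100 = 10², a perfect square.

a = 7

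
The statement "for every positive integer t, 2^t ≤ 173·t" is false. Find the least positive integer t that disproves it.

t = 11

The first 10 eligible values, up to t = 10, all satisfy the conclusion.
t = 11: 2^t = 2048 and 173·t = 1903, so 2048 > 1903.
Hence t = 11 is a counterexample.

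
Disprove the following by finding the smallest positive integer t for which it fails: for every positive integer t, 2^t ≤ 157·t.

t = 11

For t = 1, 2, 3, 4, 5, 6, 7, 8, 9, 10 the conclusion holds.
t = 11: 2^t = 2048 and 157·t = 1727, so 2048 > 1727.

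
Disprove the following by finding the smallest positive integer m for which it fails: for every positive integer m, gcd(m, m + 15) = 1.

m = 1: gcd(1, 16) = 1.
m = 2: gcd(2, 17) = 1.
m = 3: gcd(3, 18) = 3.
Hence m = 3 is a counterexample.

m = 3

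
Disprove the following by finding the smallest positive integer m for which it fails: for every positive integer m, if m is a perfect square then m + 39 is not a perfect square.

m = 25

Check each positive integer m in order until m is a perfect square but m + 39 is a perfect square.
The first 4 eligible values, up to m = 16, all satisfy the conclusion.
m = 25: 25 = 5² and 25 + 39 = 64 = 8².
So m = 25 is the smallest counterexample.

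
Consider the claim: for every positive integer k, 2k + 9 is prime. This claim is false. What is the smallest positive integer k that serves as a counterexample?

k = 3

Check each positive integer k in order until 2k + 9 is not prime.
k = 1: 2k + 9 = 11, prime.
k = 2: 2k + 9 = 13, prime.
k = 3: 2k + 9 = 15 = 3 × 5, composite.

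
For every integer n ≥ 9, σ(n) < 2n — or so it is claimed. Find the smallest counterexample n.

n = 9: σ(9) = 13; 13 < 18.
n = 10: σ(10) = 18; 18 < 20.
n = 11: σ(11) = 12; 12 < 22.
n = 12: σ(12) = 28; 28 ≥ 24.
Thus n = 12 disproves the claim, and no smaller n works.

n = 12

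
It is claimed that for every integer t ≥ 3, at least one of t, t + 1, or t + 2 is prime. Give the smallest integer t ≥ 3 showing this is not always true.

A counterexample is any integer t ≥ 3 such that t, t + 1, t + 2 are all composite; we check each in order.
For t = 3, 4, 5, 6, 7 the conclusion holds.
t = 8: 8 = 2 × 4; 9 = 3 × 3; 10 = 2 × 5 — all composite.
So t = 8 is the smallest counterexample.

t = 8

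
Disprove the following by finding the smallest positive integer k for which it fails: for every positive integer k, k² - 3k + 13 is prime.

k = 12

A counterexample is any positive integer k such that k² - 3k + 13 is not prime; we check each in order.
For k = 1, 2, 3, 4, …, 9, 10, 11 the conclusion holds.
k = 12: k² - 3k + 13 = 121 = 11 × 11, composite.
Thus k = 12 disproves the claim, and no smaller k works.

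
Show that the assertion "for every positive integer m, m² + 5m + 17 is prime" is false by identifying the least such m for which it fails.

The first 7 eligible values, up to m = 7, all satisfy the conclusion.
m = 8: m² + 5m + 17 = 121 = 11 × 11, composite.
Hence m = 8 is a counterexample.

m = 8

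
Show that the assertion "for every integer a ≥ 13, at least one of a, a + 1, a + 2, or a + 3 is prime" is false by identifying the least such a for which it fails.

a = 24

We need the least integer a ≥ 13 for which a, a + 1, a + 2, a + 3 are all composite.
The first 11 eligible values, up to a = 23, all satisfy the conclusion.
a = 24: 24 = 2 × 12; 25 = 5 × 5; 26 = 2 × 13; 27 = 3 × 9 — all composite.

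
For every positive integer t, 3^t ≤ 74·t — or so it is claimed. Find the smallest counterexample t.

t = 6

We need the least positive integer t for which 3^t > 74·t.
t = 1: 3^t = 3 and 74·t = 74, so 3 ≤ 74.
t = 2: 3^t = 9 and 74·t = 148, so 9 ≤ 148.
t = 3: 3^t = 27 and 74·t = 222, so 27 ≤ 222.
t = 4: 3^t = 81 and 74·t = 296, so 81 ≤ 296.
t = 5: 3^t = 243 and 74·t = 370, so 243 ≤ 370.
t = 6: 3^t = 729 and 74·t = 444, so 729 > 444.
So t = 6 is the smallest counterexample.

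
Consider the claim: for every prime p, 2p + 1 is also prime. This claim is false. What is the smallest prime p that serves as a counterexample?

p = 7

p = 2: 2p + 1 = 5, prime.
p = 3: 2p + 1 = 7, prime.
p = 5: 2p + 1 = 11, prime.
p = 7: 2p + 1 = 15 = 3 × 5, not prime.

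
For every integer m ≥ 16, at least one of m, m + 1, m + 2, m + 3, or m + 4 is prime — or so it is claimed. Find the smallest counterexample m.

m = 24

Check each integer m ≥ 16 in order until m, m + 1, m + 2, m + 3, m + 4 are all composite.
For m = 16, 17, 18, 19, 20, 21, 22, 23 the conclusion holds.
m = 24: 24 = 2 × 12; 25 = 5 × 5; 26 = 2 × 13; 27 = 3 × 9; 28 = 2 × 14 — all composite.
So m = 24 is the smallest counterexample.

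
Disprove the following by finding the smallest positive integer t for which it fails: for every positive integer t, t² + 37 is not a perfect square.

t = 18

We need the least positive integer t for which t² + 37 is a perfect square.
The first 17 eligible values, up to t = 17, all satisfy the conclusion.
t = 18: 18² + 37 = 361 = 19², a perfect square.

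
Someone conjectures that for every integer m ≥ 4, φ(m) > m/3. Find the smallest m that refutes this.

m = 6

A counterexample is any integer m ≥ 4 such that the claim fails; we check each in order.
For m = 4, 5 the conclusion holds.
m = 6: φ(6) = 2 and 6/3 = 2, so φ(6) ≤ 6/3.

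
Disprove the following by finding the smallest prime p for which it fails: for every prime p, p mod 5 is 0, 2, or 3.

Check each prime p in order until the claim fails.
For p = 2, 3, 5, 7 the conclusion holds.
p = 11: 11 mod 5 = 1 — not in {0, 2, 3}.
Hence p = 11 is a counterexample.

p = 11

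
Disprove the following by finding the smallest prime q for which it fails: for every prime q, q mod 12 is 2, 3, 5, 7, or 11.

q = 13

A counterexample is any prime q such that the claim fails; we check each in order.
q = 2: 2 mod 12 = 2.
q = 3: 3 mod 12 = 3.
q = 5: 5 mod 12 = 5.
q = 7: 7 mod 12 = 7.
q = 11: 11 mod 12 = 11.
q = 13: 13 mod 12 = 1 — not in {2, 3, 5, 7, 11}.
Thus q = 13 disproves the claim, and no smaller q works.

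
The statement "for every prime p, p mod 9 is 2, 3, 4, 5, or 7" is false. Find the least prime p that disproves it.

p = 17

A counterexample is any prime p such that the claim fails; we check each in order.
p = 2: 2 mod 9 = 2.
p = 3: 3 mod 9 = 3.
p = 5: 5 mod 9 = 5.
p = 7: 7 mod 9 = 7.
p = 11: 11 mod 9 = 2.
p = 13: 13 mod 9 = 4.
p = 17: 17 mod 9 = 8 — not in {2, 3, 4, 5, 7}.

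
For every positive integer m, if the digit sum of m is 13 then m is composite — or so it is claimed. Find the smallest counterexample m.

A counterexample is any positive integer m such that the digit sum of m is 13 but m is prime; we check each in order.
m = 49: digit sum 13; 49 is composite.
m = 58: digit sum 13; 58 is composite.
m = 67: digit sum 13; 67 is prime, not composite.
Hence m = 67 is a counterexample.

m = 67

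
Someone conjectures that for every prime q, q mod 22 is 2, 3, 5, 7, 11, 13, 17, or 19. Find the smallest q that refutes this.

For q = 2, 3, 5, 7, 11, 13, 17, 19 the conclusion holds.
q = 23: 23 mod 22 = 1 — not in {2, 3, 5, 7, 11, 13, 17, 19}.
Hence q = 23 is a counterexample.

q = 23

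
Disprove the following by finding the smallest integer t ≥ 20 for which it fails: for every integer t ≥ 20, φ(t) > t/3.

t = 24

The first 4 eligible values, up to t = 23, all satisfy the conclusion.
t = 24: φ(24) = 8 and 24/3 = 8, so φ(24) ≤ 24/3.
Thus t = 24 disproves the claim, and no smaller t works.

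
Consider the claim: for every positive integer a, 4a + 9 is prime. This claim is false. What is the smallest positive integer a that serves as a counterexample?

a = 3

A counterexample is any positive integer a such that 4a + 9 is not prime; we check each in order.
a = 1: 4a + 9 = 13, prime.
a = 2: 4a + 9 = 17, prime.
a = 3: 4a + 9 = 21 = 3 × 7, composite.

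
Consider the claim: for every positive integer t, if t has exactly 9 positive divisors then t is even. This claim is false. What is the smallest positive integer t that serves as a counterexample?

t = 225

For t = 36, 100, 196 the conclusion holds.
t = 225: divisors of 225: 9 divisors; 225 is odd.
Thus t = 225 disproves the claim, and no smaller t works.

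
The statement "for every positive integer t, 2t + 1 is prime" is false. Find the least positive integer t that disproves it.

t = 4

Check each positive integer t in order until 2t + 1 is not prime.
For t = 1, 2, 3 the conclusion holds.
t = 4: 2t + 1 = 9 = 3 × 3, composite.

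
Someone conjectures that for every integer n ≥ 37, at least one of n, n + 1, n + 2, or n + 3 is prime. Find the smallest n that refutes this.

We need the least integer n ≥ 37 for which n, n + 1, n + 2, n + 3 are all composite.
For n = 37, 38, 39, 40, …, 45, 46, 47 the conclusion holds.
n = 48: 48 = 2 × 24; 49 = 7 × 7; 50 = 2 × 25; 51 = 3 × 17 — all composite.
So n = 48 is the smallest counterexample.

n = 48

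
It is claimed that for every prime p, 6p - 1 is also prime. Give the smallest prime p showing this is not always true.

p = 11

A counterexample is any prime p such that 6p - 1 is not prime; we check each in order.
For p = 2, 3, 5, 7 the conclusion holds.
p = 11: 6p - 1 = 65 = 5 × 13, not prime.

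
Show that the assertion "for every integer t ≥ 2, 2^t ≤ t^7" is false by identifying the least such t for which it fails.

We need the least integer t ≥ 2 for which 2^t > t^7.
For t = 2, 3, 4, 5, …, 34, 35, 36 the conclusion holds.
t = 37: 2^t = 137438953472 and t^7 = 94931877133, so 137438953472 > 94931877133.
Hence t = 37 is a counterexample.

t = 37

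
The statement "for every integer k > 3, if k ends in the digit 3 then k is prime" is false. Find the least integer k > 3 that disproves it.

For k = 13, 23 the conclusion holds.
k = 33: 33 ends in 3; 33 = 3 × 11, composite.

k = 33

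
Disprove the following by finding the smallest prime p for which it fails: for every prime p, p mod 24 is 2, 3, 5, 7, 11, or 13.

p = 17

A counterexample is any prime p such that the claim fails; we check each in order.
For p = 2, 3, 5, 7, 11, 13 the conclusion holds.
p = 17: 17 mod 24 = 17 — not in {2, 3, 5, 7, 11, 13}.
Hence p = 17 is a counterexample.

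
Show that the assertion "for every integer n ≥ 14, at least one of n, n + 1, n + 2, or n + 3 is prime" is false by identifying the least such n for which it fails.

n = 24

We need the least integer n ≥ 14 for which n, n + 1, n + 2, n + 3 are all composite.
For n = 14, 15, 16, 17, 18, 19, 20, 21, 22, 23 the conclusion holds.
n = 24: 24 = 2 × 12; 25 = 5 × 5; 26 = 2 × 13; 27 = 3 × 9 — all composite.
Hence n = 24 is a counterexample.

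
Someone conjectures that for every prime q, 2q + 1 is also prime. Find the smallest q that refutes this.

A counterexample is any prime q such that 2q + 1 is not prime; we check each in order.
For q = 2, 3, 5 the conclusion holds.
q = 7: 2q + 1 = 15 = 3 × 5, not prime.
Thus q = 7 disproves the claim, and no smaller q works.

q = 7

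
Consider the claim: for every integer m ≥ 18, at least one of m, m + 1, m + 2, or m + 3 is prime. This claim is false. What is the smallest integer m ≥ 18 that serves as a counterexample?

Check each integer m ≥ 18 in order until m, m + 1, m + 2, m + 3 are all composite.
For m = 18, 19, 20, 21, 22, 23 the conclusion holds.
m = 24: 24 = 2 × 12; 25 = 5 × 5; 26 = 2 × 13; 27 = 3 × 9 — all composite.
Thus m = 24 disproves the claim, and no smaller m works.

m = 24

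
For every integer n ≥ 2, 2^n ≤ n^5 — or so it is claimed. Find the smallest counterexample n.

n = 23

We need the least integer n ≥ 2 for which 2^n > n^5.
For n = 2, 3, 4, 5, …, 20, 21, 22 the conclusion holds.
n = 23: 2^n = 8388608 and n^5 = 6436343, so 8388608 > 6436343.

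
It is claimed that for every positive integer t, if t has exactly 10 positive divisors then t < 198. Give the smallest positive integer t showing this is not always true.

Check each positive integer t in order until t has exactly 10 positive divisors but the claim fails.
t = 48: τ(48) = 10; 48 < 198.
t = 80: τ(80) = 10; 80 < 198.
t = 112: τ(112) = 10; 112 < 198.
t = 162: τ(162) = 10; 162 < 198.
t = 176: τ(176) = 10; 176 < 198.
t = 208: τ(208) = 10; 208 ≥ 198.

t = 208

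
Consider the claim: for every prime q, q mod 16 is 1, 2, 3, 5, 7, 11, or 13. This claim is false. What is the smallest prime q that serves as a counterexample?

q = 31

For q = 2, 3, 5, 7, 11, 13, 17, 19, 23, 29 the conclusion holds.
q = 31: 31 mod 16 = 15 — not in {1, 2, 3, 5, 7, 11, 13}.
So q = 31 is the smallest counterexample.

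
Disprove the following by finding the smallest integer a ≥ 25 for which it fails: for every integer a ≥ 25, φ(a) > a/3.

Check each integer a ≥ 25 in order until the claim fails.
The first 5 eligible values, up to a = 29, all satisfy the conclusion.
a = 30: φ(30) = 8 and 30/3 = 10, so φ(30) ≤ 30/3.
So a = 30 is the smallest counterexample.

a = 30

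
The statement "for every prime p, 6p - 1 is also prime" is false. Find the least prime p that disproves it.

p = 11

Check each prime p in order until 6p - 1 is not prime.
p = 2: 6p - 1 = 11, prime.
p = 3: 6p - 1 = 17, prime.
p = 5: 6p - 1 = 29, prime.
p = 7: 6p - 1 = 41, prime.
p = 11: 6p - 1 = 65 = 5 × 13, not prime.
So p = 11 is the smallest counterexample.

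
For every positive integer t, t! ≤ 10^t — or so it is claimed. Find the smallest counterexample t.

Check each positive integer t in order until t! > 10^t.
For t = 1, 2, 3, 4, …, 22, 23, 24 the conclusion holds.
t = 25: t! = 15511210043330985984000000 and 10^t = 10000000000000000000000000, so 15511210043330985984000000 > 10000000000000000000000000.
So t = 25 is the smallest counterexample.

t = 25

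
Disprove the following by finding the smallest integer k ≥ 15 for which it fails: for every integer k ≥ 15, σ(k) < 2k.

Check each integer k ≥ 15 in order until the claim fails.
k = 15: σ(15) = 24; 24 < 30.
k = 16: σ(16) = 31; 31 < 32.
k = 17: σ(17) = 18; 18 < 34.
k = 18: σ(18) = 39; 39 ≥ 36.
Hence k = 18 is a counterexample.

k = 18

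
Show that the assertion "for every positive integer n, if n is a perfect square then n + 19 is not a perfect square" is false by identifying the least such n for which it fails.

The first 8 eligible values, up to n = 64, all satisfy the conclusion.
n = 81: 81 = 9² and 81 + 19 = 100 = 10².
Thus n = 81 disproves the claim, and no smaller n works.

n = 81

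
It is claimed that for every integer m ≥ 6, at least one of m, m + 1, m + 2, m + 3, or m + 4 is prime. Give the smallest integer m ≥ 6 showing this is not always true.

m = 24

We need the least integer m ≥ 6 for which m, m + 1, m + 2, m + 3, m + 4 are all composite.
For m = 6, 7, 8, 9, …, 21, 22, 23 the conclusion holds.
m = 24: 24 = 2 × 12; 25 = 5 × 5; 26 = 2 × 13; 27 = 3 × 9; 28 = 2 × 14 — all composite.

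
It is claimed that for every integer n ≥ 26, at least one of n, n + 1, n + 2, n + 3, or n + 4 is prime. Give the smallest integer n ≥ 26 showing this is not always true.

Check each integer n ≥ 26 in order until n, n + 1, n + 2, n + 3, n + 4 are all composite.
For n = 26, 27, 28, 29, 30, 31 the conclusion holds.
n = 32: 32 = 2 × 16; 33 = 3 × 11; 34 = 2 × 17; 35 = 5 × 7; 36 = 2 × 18 — all composite.
Hence n = 32 is a counterexample.

n = 32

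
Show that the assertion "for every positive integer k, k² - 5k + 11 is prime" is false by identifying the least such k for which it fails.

k = 7

We need the least positive integer k for which k² - 5k + 11 is not prime.
The first 6 eligible values, up to k = 6, all satisfy the conclusion.
k = 7: k² - 5k + 11 = 25 = 5 × 5, composite.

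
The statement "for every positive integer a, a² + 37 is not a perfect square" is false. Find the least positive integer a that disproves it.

The first 17 eligible values, up to a = 17, all satisfy the conclusion.
a = 18: 18² + 37 = 361 = 19², a perfect square.

a = 18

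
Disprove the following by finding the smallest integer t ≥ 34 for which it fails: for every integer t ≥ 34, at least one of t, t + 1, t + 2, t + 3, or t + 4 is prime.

For t = 34, 35, 36, 37, …, 45, 46, 47 the conclusion holds.
t = 48: 48 = 2 × 24; 49 = 7 × 7; 50 = 2 × 25; 51 = 3 × 17; 52 = 2 × 26 — all composite.

t = 48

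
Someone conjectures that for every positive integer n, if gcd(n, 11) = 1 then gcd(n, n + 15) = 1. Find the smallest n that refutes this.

Check each positive integer n in order until gcd(n, 11) = 1 but gcd(n, n + 15) > 1.
n = 1: gcd(1, 16) = 1.
n = 2: gcd(2, 17) = 1.
n = 3: gcd(3, 18) = 3.
So n = 3 is the smallest counterexample.

n = 3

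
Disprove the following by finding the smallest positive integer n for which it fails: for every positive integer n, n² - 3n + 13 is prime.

Check each positive integer n in order until n² - 3n + 13 is not prime.
For n = 1, 2, 3, 4, …, 9, 10, 11 the conclusion holds.
n = 12: n² - 3n + 13 = 121 = 11 × 11, composite.
Hence n = 12 is a counterexample.

n = 12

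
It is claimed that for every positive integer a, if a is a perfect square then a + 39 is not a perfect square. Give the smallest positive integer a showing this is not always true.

Check each positive integer a in order until a is a perfect square but a + 39 is a perfect square.
The first 4 eligible values, up to a = 16, all satisfy the conclusion.
a = 25: 25 = 5² and 25 + 39 = 64 = 8².
Thus a = 25 disproves the claim, and no smaller a works.

a = 25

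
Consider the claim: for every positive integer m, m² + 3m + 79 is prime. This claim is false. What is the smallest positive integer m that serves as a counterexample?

m = 1: m² + 3m + 79 = 83, prime.
m = 2: m² + 3m + 79 = 89, prime.
m = 3: m² + 3m + 79 = 97, prime.
m = 4: m² + 3m + 79 = 107, prime.
m = 5: m² + 3m + 79 = 119 = 7 × 17, composite.
So m = 5 is the smallest counterexample.

m = 5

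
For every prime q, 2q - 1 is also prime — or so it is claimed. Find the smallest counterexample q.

A counterexample is any prime q such that 2q - 1 is not prime; we check each in order.
For q = 2, 3 the conclusion holds.
q = 5: 2q - 1 = 9 = 3 × 3, not prime.
Thus q = 5 disproves the claim, and no smaller q works.

q = 5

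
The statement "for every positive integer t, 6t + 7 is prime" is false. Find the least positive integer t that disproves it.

t = 3

A counterexample is any positive integer t such that 6t + 7 is not prime; we check each in order.
For t = 1, 2 the conclusion holds.
t = 3: 6t + 7 = 25 = 5 × 5, composite.
So t = 3 is the smallest counterexample.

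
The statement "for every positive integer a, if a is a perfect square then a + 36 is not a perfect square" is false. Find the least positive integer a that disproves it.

We need the least positive integer a for which a is a perfect square but a + 36 is a perfect square.
For a = 1, 4, 9, 16, 25, 36, 49 the conclusion holds.
a = 64: 64 = 8² and 64 + 36 = 100 = 10².
So a = 64 is the smallest counterexample.

a = 64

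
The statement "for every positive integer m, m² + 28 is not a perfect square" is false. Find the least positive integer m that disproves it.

Check each positive integer m in order until m² + 28 is a perfect square.
m = 1: 1² + 28 = 29, not a perfect square.
m = 2: 2² + 28 = 32, not a perfect square.
m = 3: 3² + 28 = 37, not a perfect square.
m = 4: 4² + 28 = 44, not a perfect square.
m = 5: 5² + 28 = 53, not a perfect square.
m = 6: 6² + 28 = 64 = 8², a perfect square.

m = 6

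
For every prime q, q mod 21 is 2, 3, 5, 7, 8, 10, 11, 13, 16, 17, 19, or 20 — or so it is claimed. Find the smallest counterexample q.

q = 43

For q = 2, 3, 5, 7, …, 31, 37, 41 the conclusion holds.
q = 43: 43 mod 21 = 1 — not in {2, 3, 5, 7, 8, 10, 11, 13, 16, 17, 19, 20}.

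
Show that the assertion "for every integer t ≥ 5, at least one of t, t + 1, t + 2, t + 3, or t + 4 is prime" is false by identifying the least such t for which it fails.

t = 24

The first 19 eligible values, up to t = 23, all satisfy the conclusion.
t = 24: 24 = 2 × 12; 25 = 5 × 5; 26 = 2 × 13; 27 = 3 × 9; 28 = 2 × 14 — all composite.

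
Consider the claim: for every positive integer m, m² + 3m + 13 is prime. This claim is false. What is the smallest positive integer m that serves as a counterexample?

m = 9

A counterexample is any positive integer m such that m² + 3m + 13 is not prime; we check each in order.
For m = 1, 2, 3, 4, 5, 6, 7, 8 the conclusion holds.
m = 9: m² + 3m + 13 = 121 = 11 × 11, composite.
Hence m = 9 is a counterexample.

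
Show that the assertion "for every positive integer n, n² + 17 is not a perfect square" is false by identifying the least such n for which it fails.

n = 8

Check each positive integer n in order until n² + 17 is a perfect square.
For n = 1, 2, 3, 4, 5, 6, 7 the conclusion holds.
n = 8: 8² + 17 = 81 = 9², a perfect square.
So n = 8 is the smallest counterexample.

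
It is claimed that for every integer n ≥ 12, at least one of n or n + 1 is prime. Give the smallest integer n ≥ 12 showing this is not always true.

Check each integer n ≥ 12 in order until n, n + 1 are both composite.
For n = 12, 13 the conclusion holds.
n = 14: 14 = 2 × 7; 15 = 3 × 5 — both composite.
Thus n = 14 disproves the claim, and no smaller n works.

n = 14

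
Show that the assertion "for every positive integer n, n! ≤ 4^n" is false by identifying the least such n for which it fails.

n = 9

A counterexample is any positive integer n such that n! > 4^n; we check each in order.
The first 8 eligible values, up to n = 8, all satisfy the conclusion.
n = 9: n! = 362880 and 4^n = 262144, so 362880 > 262144.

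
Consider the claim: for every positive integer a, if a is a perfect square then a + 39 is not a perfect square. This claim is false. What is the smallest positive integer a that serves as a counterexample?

a = 25

Check each positive integer a in order until a is a perfect square but a + 39 is a perfect square.
The first 4 eligible values, up to a = 16, all satisfy the conclusion.
a = 25: 25 = 5² and 25 + 39 = 64 = 8².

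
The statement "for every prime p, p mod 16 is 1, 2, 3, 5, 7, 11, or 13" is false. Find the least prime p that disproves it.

p = 31

A counterexample is any prime p such that the claim fails; we check each in order.
For p = 2, 3, 5, 7, 11, 13, 17, 19, 23, 29 the conclusion holds.
p = 31: 31 mod 16 = 15 — not in {1, 2, 3, 5, 7, 11, 13}.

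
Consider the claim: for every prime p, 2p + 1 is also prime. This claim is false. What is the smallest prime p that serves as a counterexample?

p = 7

Check each prime p in order until 2p + 1 is not prime.
p = 2: 2p + 1 = 5, prime.
p = 3: 2p + 1 = 7, prime.
p = 5: 2p + 1 = 11, prime.
p = 7: 2p + 1 = 15 = 3 × 5, not prime.
Hence p = 7 is a counterexample.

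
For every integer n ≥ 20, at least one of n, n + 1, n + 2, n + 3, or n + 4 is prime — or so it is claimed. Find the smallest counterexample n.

We need the least integer n ≥ 20 for which n, n + 1, n + 2, n + 3, n + 4 are all composite.
The first 4 eligible values, up to n = 23, all satisfy the conclusion.
n = 24: 24 = 2 × 12; 25 = 5 × 5; 26 = 2 × 13; 27 = 3 × 9; 28 = 2 × 14 — all composite.
So n = 24 is the smallest counterexample.

n = 24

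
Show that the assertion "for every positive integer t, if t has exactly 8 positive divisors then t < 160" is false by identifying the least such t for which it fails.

We need the least positive integer t for which t has exactly 8 positive divisors but the claim fails.
For t = 24, 30, 40, 42, …, 138, 152, 154 the conclusion holds.
t = 165: τ(165) = 8; 165 ≥ 160.
Hence t = 165 is a counterexample.

t = 165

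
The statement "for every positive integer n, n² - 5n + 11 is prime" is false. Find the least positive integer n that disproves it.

n = 7

Check each positive integer n in order until n² - 5n + 11 is not prime.
The first 6 eligible values, up to n = 6, all satisfy the conclusion.
n = 7: n² - 5n + 11 = 25 = 5 × 5, composite.
Hence n = 7 is a counterexample.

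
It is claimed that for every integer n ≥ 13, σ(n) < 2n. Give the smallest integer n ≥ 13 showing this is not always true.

We need the least integer n ≥ 13 for which the claim fails.
For n = 13, 14, 15, 16, 17 the conclusion holds.
n = 18: σ(18) = 39; 39 ≥ 36.

n = 18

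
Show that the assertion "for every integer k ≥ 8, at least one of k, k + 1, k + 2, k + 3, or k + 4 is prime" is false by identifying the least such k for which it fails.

k = 24

A counterexample is any integer k ≥ 8 such that k, k + 1, k + 2, k + 3, k + 4 are all composite; we check each in order.
For k = 8, 9, 10, 11, …, 21, 22, 23 the conclusion holds.
k = 24: 24 = 2 × 12; 25 = 5 × 5; 26 = 2 × 13; 27 = 3 × 9; 28 = 2 × 14 — all composite.
Hence k = 24 is a counterexample.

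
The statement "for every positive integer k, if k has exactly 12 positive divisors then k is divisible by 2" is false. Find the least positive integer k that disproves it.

k = 315

Check each positive integer k in order until k has exactly 12 positive divisors but k is not divisible by 2.
The first 24 eligible values, up to k = 308, all satisfy the conclusion.
k = 315: τ(315) = 12; 315 mod 2 = 1.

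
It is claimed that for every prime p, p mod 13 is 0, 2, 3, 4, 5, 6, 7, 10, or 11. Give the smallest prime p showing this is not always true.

A counterexample is any prime p such that the claim fails; we check each in order.
The first 14 eligible values, up to p = 43, all satisfy the conclusion.
p = 47: 47 mod 13 = 8 — not in {0, 2, 3, 4, 5, 6, 7, 10, 11}.

p = 47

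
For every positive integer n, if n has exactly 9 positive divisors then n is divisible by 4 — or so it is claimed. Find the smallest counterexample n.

n = 225

We need the least positive integer n for which n has exactly 9 positive divisors but n is not divisible by 4.
For n = 36, 100, 196 the conclusion holds.
n = 225: τ(225) = 9; 225 mod 4 = 1.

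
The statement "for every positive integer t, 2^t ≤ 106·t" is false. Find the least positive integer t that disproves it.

Check each positive integer t in order until 2^t > 106·t.
For t = 1, 2, 3, 4, 5, 6, 7, 8, 9, 10 the conclusion holds.
t = 11: 2^t = 2048 and 106·t = 1166, so 2048 > 1166.

t = 11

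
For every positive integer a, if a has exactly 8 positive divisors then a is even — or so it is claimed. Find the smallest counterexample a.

a = 105

Check each positive integer a in order until a has exactly 8 positive divisors but a is odd.
For a = 24, 30, 40, 42, …, 88, 102, 104 the conclusion holds.
a = 105: divisors of 105: 1, 3, 5, 7, 15, 21, 35, 105; 105 is odd.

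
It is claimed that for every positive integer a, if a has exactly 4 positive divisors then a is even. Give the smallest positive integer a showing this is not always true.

a = 15

Check each positive integer a in order until a has exactly 4 positive divisors but a is odd.
For a = 6, 8, 10, 14 the conclusion holds.
a = 15: divisors of 15: 1, 3, 5, 15; 15 is odd.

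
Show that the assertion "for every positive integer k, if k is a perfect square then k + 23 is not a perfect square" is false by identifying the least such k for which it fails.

For k = 1, 4, 9, 16, 25, 36, 49, 64, 81, 100 the conclusion holds.
k = 121: 121 = 11² and 121 + 23 = 144 = 12².
Thus k = 121 disproves the claim, and no smaller k works.

k = 121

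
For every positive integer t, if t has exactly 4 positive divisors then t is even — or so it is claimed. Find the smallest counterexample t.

t = 15

Check each positive integer t in order until t has exactly 4 positive divisors but t is odd.
The first 4 eligible values, up to t = 14, all satisfy the conclusion.
t = 15: divisors of 15: 1, 3, 5, 15; 15 is odd.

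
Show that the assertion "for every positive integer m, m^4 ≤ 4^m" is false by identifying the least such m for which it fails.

A counterexample is any positive integer m such that m^4 > 4^m; we check each in order.
m = 1: m^4 = 1 and 4^m = 4, so 1 ≤ 4.
m = 2: m^4 = 16 and 4^m = 16, so 16 ≤ 16.
m = 3: m^4 = 81 and 4^m = 64, so 81 > 64.

m = 3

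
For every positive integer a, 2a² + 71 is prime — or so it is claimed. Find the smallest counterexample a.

A counterexample is any positive integer a such that 2a² + 71 is not prime; we check each in order.
For a = 1, 2, 3, 4 the conclusion holds.
a = 5: 2a² + 71 = 121 = 11 × 11, composite.
Hence a = 5 is a counterexample.

a = 5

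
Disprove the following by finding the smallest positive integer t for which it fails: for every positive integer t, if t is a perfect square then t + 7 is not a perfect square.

t = 1: 1 + 7 = 8, not a perfect square.
t = 4: 4 + 7 = 11, not a perfect square.
t = 9: 9 = 3² and 9 + 7 = 16 = 4².

t = 9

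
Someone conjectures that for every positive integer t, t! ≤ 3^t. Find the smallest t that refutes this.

t = 1: t! = 1 and 3^t = 3, so 1 ≤ 3.
t = 2: t! = 2 and 3^t = 9, so 2 ≤ 9.
t = 3: t! = 6 and 3^t = 27, so 6 ≤ 27.
t = 4: t! = 24 and 3^t = 81, so 24 ≤ 81.
t = 5: t! = 120 and 3^t = 243, so 120 ≤ 243.
t = 6: t! = 720 and 3^t = 729, so 720 ≤ 729.
t = 7: t! = 5040 and 3^t = 2187, so 5040 > 2187.
Thus t = 7 disproves the claim, and no smaller t works.

t = 7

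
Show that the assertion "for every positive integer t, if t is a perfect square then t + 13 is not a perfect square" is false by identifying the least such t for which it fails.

For t = 1, 4, 9, 16, 25 the conclusion holds.
t = 36: 36 = 6² and 36 + 13 = 49 = 7².
Hence t = 36 is a counterexample.

t = 36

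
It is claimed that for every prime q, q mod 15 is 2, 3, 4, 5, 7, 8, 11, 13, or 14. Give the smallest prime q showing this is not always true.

A counterexample is any prime q such that the claim fails; we check each in order.
For q = 2, 3, 5, 7, 11, 13, 17, 19, 23, 29 the conclusion holds.
q = 31: 31 mod 15 = 1 — not in {2, 3, 4, 5, 7, 8, 11, 13, 14}.
So q = 31 is the smallest counterexample.

q = 31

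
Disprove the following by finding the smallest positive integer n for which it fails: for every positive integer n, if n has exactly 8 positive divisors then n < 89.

n = 102

For n = 24, 30, 40, 42, 54, 56, 66, 70, 78, 88 the conclusion holds.
n = 102: τ(102) = 8; 102 ≥ 89.
Hence n = 102 is a counterexample.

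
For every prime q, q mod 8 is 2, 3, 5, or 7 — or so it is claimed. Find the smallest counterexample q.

q = 17

A counterexample is any prime q such that the claim fails; we check each in order.
For q = 2, 3, 5, 7, 11, 13 the conclusion holds.
q = 17: 17 mod 8 = 1 — not in {2, 3, 5, 7}.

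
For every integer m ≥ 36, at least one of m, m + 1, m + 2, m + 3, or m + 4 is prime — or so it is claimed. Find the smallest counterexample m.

m = 48

For m = 36, 37, 38, 39, …, 45, 46, 47 the conclusion holds.
m = 48: 48 = 2 × 24; 49 = 7 × 7; 50 = 2 × 25; 51 = 3 × 17; 52 = 2 × 26 — all composite.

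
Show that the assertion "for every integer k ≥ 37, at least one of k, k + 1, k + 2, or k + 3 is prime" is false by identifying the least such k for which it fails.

k = 48

For k = 37, 38, 39, 40, …, 45, 46, 47 the conclusion holds.
k = 48: 48 = 2 × 24; 49 = 7 × 7; 50 = 2 × 25; 51 = 3 × 17 — all composite.
Hence k = 48 is a counterexample.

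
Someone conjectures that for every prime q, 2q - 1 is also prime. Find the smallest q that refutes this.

A counterexample is any prime q such that 2q - 1 is not prime; we check each in order.
For q = 2, 3 the conclusion holds.
q = 5: 2q - 1 = 9 = 3 × 3, not prime.

q = 5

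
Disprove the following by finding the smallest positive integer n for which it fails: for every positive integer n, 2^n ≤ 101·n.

n = 10

We need the least positive integer n for which 2^n > 101·n.
For n = 1, 2, 3, 4, 5, 6, 7, 8, 9 the conclusion holds.
n = 10: 2^n = 1024 and 101·n = 1010, so 1024 > 1010.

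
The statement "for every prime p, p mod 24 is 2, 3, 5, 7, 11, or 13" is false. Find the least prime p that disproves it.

p = 17

Check each prime p in order until the claim fails.
The first 6 eligible values, up to p = 13, all satisfy the conclusion.
p = 17: 17 mod 24 = 17 — not in {2, 3, 5, 7, 11, 13}.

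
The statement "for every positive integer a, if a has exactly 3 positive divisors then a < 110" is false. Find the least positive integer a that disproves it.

Check each positive integer a in order until a has exactly 3 positive divisors but the claim fails.
a = 4: τ(4) = 3; 4 < 110.
a = 9: τ(9) = 3; 9 < 110.
a = 25: τ(25) = 3; 25 < 110.
a = 49: τ(49) = 3; 49 < 110.
a = 121: τ(121) = 3; 121 ≥ 110.
So a = 121 is the smallest counterexample.

a = 121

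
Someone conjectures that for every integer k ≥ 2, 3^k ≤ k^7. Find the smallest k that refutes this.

k = 19

A counterexample is any integer k ≥ 2 such that 3^k > k^7; we check each in order.
For k = 2, 3, 4, 5, …, 16, 17, 18 the conclusion holds.
k = 19: 3^k = 1162261467 and k^7 = 893871739, so 1162261467 > 893871739.
So k = 19 is the smallest counterexample.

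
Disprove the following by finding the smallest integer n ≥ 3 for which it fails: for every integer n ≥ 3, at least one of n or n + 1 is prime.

n = 8

n = 3: 3 is prime.
n = 4: 5 is prime.
n = 5: 5 is prime.
n = 6: 7 is prime.
n = 7: 7 is prime.
n = 8: 8 = 2 × 4; 9 = 3 × 3 — both composite.
Hence n = 8 is a counterexample.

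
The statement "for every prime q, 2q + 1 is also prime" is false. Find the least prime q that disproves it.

We need the least prime q for which 2q + 1 is not prime.
q = 2: 2q + 1 = 5, prime.
q = 3: 2q + 1 = 7, prime.
q = 5: 2q + 1 = 11, prime.
q = 7: 2q + 1 = 15 = 3 × 5, not prime.
Thus q = 7 disproves the claim, and no smaller q works.

q = 7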